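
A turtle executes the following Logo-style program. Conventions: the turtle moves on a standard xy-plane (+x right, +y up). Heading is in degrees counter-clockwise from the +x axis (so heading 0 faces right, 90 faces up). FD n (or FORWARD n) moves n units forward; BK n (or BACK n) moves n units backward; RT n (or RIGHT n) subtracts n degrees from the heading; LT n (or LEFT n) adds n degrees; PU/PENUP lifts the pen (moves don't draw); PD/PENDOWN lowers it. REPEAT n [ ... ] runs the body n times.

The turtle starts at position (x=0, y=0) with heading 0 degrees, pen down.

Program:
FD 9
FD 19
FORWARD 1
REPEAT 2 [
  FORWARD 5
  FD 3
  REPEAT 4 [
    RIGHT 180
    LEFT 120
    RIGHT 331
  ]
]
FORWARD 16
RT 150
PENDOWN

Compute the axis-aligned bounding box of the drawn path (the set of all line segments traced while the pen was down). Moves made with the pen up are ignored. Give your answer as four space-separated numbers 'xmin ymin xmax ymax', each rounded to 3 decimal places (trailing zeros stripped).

Executing turtle program step by step:
Start: pos=(0,0), heading=0, pen down
FD 9: (0,0) -> (9,0) [heading=0, draw]
FD 19: (9,0) -> (28,0) [heading=0, draw]
FD 1: (28,0) -> (29,0) [heading=0, draw]
REPEAT 2 [
  -- iteration 1/2 --
  FD 5: (29,0) -> (34,0) [heading=0, draw]
  FD 3: (34,0) -> (37,0) [heading=0, draw]
  REPEAT 4 [
    -- iteration 1/4 --
    RT 180: heading 0 -> 180
    LT 120: heading 180 -> 300
    RT 331: heading 300 -> 329
    -- iteration 2/4 --
    RT 180: heading 329 -> 149
    LT 120: heading 149 -> 269
    RT 331: heading 269 -> 298
    -- iteration 3/4 --
    RT 180: heading 298 -> 118
    LT 120: heading 118 -> 238
    RT 331: heading 238 -> 267
    -- iteration 4/4 --
    RT 180: heading 267 -> 87
    LT 120: heading 87 -> 207
    RT 331: heading 207 -> 236
  ]
  -- iteration 2/2 --
  FD 5: (37,0) -> (34.204,-4.145) [heading=236, draw]
  FD 3: (34.204,-4.145) -> (32.526,-6.632) [heading=236, draw]
  REPEAT 4 [
    -- iteration 1/4 --
    RT 180: heading 236 -> 56
    LT 120: heading 56 -> 176
    RT 331: heading 176 -> 205
    -- iteration 2/4 --
    RT 180: heading 205 -> 25
    LT 120: heading 25 -> 145
    RT 331: heading 145 -> 174
    -- iteration 3/4 --
    RT 180: heading 174 -> 354
    LT 120: heading 354 -> 114
    RT 331: heading 114 -> 143
    -- iteration 4/4 --
    RT 180: heading 143 -> 323
    LT 120: heading 323 -> 83
    RT 331: heading 83 -> 112
  ]
]
FD 16: (32.526,-6.632) -> (26.533,8.203) [heading=112, draw]
RT 150: heading 112 -> 322
PD: pen down
Final: pos=(26.533,8.203), heading=322, 8 segment(s) drawn

Segment endpoints: x in {0, 9, 26.533, 28, 29, 32.526, 34, 34.204, 37}, y in {-6.632, -4.145, 0, 8.203}
xmin=0, ymin=-6.632, xmax=37, ymax=8.203

Answer: 0 -6.632 37 8.203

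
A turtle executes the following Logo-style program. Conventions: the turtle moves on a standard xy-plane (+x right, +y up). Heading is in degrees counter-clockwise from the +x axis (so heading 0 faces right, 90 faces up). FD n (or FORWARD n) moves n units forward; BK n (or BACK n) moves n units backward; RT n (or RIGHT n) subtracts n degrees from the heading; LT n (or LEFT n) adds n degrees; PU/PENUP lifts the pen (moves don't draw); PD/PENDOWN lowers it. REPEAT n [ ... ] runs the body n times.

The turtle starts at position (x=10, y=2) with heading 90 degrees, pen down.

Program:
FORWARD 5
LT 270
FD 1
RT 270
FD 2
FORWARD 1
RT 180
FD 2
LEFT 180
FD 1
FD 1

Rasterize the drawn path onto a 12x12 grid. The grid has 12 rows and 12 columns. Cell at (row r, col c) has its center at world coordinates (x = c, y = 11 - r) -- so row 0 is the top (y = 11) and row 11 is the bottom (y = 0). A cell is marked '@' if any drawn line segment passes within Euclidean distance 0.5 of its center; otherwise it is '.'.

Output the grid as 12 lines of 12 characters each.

Segment 0: (10,2) -> (10,7)
Segment 1: (10,7) -> (11,7)
Segment 2: (11,7) -> (11,9)
Segment 3: (11,9) -> (11,10)
Segment 4: (11,10) -> (11,8)
Segment 5: (11,8) -> (11,9)
Segment 6: (11,9) -> (11,10)

Answer: ............
...........@
...........@
...........@
..........@@
..........@.
..........@.
..........@.
..........@.
..........@.
............
............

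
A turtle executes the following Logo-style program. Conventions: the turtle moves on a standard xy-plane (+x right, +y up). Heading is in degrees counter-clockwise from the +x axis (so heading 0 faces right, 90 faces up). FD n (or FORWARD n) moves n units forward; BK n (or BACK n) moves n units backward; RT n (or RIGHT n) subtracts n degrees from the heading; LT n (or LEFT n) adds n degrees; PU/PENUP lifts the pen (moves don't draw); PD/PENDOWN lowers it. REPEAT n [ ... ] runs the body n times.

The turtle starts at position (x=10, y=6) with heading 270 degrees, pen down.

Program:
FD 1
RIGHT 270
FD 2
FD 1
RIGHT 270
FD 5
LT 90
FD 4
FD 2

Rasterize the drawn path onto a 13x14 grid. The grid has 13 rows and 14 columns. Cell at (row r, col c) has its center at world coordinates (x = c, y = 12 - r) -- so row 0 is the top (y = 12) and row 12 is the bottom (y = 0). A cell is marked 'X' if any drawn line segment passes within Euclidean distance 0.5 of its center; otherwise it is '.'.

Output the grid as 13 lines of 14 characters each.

Segment 0: (10,6) -> (10,5)
Segment 1: (10,5) -> (12,5)
Segment 2: (12,5) -> (13,5)
Segment 3: (13,5) -> (13,10)
Segment 4: (13,10) -> (9,10)
Segment 5: (9,10) -> (7,10)

Answer: ..............
..............
.......XXXXXXX
.............X
.............X
.............X
..........X..X
..........XXXX
..............
..............
..............
..............
..............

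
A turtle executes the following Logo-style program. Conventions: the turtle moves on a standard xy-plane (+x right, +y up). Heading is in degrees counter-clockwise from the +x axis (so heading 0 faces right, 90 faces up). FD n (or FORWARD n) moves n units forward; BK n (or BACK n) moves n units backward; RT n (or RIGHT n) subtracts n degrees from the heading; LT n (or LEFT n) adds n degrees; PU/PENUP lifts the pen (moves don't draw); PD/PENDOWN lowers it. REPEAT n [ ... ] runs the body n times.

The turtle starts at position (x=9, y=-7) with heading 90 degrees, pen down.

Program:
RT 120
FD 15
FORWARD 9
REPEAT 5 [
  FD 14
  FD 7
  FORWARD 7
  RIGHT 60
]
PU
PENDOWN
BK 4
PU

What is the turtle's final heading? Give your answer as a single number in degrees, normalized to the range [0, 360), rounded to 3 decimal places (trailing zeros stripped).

Executing turtle program step by step:
Start: pos=(9,-7), heading=90, pen down
RT 120: heading 90 -> 330
FD 15: (9,-7) -> (21.99,-14.5) [heading=330, draw]
FD 9: (21.99,-14.5) -> (29.785,-19) [heading=330, draw]
REPEAT 5 [
  -- iteration 1/5 --
  FD 14: (29.785,-19) -> (41.909,-26) [heading=330, draw]
  FD 7: (41.909,-26) -> (47.971,-29.5) [heading=330, draw]
  FD 7: (47.971,-29.5) -> (54.033,-33) [heading=330, draw]
  RT 60: heading 330 -> 270
  -- iteration 2/5 --
  FD 14: (54.033,-33) -> (54.033,-47) [heading=270, draw]
  FD 7: (54.033,-47) -> (54.033,-54) [heading=270, draw]
  FD 7: (54.033,-54) -> (54.033,-61) [heading=270, draw]
  RT 60: heading 270 -> 210
  -- iteration 3/5 --
  FD 14: (54.033,-61) -> (41.909,-68) [heading=210, draw]
  FD 7: (41.909,-68) -> (35.847,-71.5) [heading=210, draw]
  FD 7: (35.847,-71.5) -> (29.785,-75) [heading=210, draw]
  RT 60: heading 210 -> 150
  -- iteration 4/5 --
  FD 14: (29.785,-75) -> (17.66,-68) [heading=150, draw]
  FD 7: (17.66,-68) -> (11.598,-64.5) [heading=150, draw]
  FD 7: (11.598,-64.5) -> (5.536,-61) [heading=150, draw]
  RT 60: heading 150 -> 90
  -- iteration 5/5 --
  FD 14: (5.536,-61) -> (5.536,-47) [heading=90, draw]
  FD 7: (5.536,-47) -> (5.536,-40) [heading=90, draw]
  FD 7: (5.536,-40) -> (5.536,-33) [heading=90, draw]
  RT 60: heading 90 -> 30
]
PU: pen up
PD: pen down
BK 4: (5.536,-33) -> (2.072,-35) [heading=30, draw]
PU: pen up
Final: pos=(2.072,-35), heading=30, 18 segment(s) drawn

Answer: 30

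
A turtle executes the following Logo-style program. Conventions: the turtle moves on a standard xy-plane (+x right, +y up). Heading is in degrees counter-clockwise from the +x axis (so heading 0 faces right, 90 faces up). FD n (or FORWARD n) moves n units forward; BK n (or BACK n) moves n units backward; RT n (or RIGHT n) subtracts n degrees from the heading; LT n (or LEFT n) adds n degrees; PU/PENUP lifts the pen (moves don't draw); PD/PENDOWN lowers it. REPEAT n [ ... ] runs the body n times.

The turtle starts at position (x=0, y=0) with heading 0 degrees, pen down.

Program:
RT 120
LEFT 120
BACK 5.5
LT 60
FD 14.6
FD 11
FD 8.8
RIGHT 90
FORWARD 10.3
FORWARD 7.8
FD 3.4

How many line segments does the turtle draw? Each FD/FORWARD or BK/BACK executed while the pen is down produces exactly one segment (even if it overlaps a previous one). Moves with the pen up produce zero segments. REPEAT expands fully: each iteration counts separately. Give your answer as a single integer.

Answer: 7

Derivation:
Executing turtle program step by step:
Start: pos=(0,0), heading=0, pen down
RT 120: heading 0 -> 240
LT 120: heading 240 -> 0
BK 5.5: (0,0) -> (-5.5,0) [heading=0, draw]
LT 60: heading 0 -> 60
FD 14.6: (-5.5,0) -> (1.8,12.644) [heading=60, draw]
FD 11: (1.8,12.644) -> (7.3,22.17) [heading=60, draw]
FD 8.8: (7.3,22.17) -> (11.7,29.791) [heading=60, draw]
RT 90: heading 60 -> 330
FD 10.3: (11.7,29.791) -> (20.62,24.641) [heading=330, draw]
FD 7.8: (20.62,24.641) -> (27.375,20.741) [heading=330, draw]
FD 3.4: (27.375,20.741) -> (30.32,19.041) [heading=330, draw]
Final: pos=(30.32,19.041), heading=330, 7 segment(s) drawn
Segments drawn: 7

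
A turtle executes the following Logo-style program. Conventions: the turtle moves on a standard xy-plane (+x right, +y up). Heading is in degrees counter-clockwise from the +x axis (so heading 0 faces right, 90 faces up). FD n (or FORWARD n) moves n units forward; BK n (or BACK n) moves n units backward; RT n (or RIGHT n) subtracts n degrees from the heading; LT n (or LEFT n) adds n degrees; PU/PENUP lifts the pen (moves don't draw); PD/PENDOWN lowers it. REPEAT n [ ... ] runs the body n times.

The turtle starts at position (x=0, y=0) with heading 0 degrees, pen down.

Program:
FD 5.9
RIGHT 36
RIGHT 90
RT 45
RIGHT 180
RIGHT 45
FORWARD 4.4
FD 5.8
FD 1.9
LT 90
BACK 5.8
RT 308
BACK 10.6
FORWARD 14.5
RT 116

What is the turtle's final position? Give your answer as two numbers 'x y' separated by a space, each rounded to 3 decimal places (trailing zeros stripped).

Executing turtle program step by step:
Start: pos=(0,0), heading=0, pen down
FD 5.9: (0,0) -> (5.9,0) [heading=0, draw]
RT 36: heading 0 -> 324
RT 90: heading 324 -> 234
RT 45: heading 234 -> 189
RT 180: heading 189 -> 9
RT 45: heading 9 -> 324
FD 4.4: (5.9,0) -> (9.46,-2.586) [heading=324, draw]
FD 5.8: (9.46,-2.586) -> (14.152,-5.995) [heading=324, draw]
FD 1.9: (14.152,-5.995) -> (15.689,-7.112) [heading=324, draw]
LT 90: heading 324 -> 54
BK 5.8: (15.689,-7.112) -> (12.28,-11.805) [heading=54, draw]
RT 308: heading 54 -> 106
BK 10.6: (12.28,-11.805) -> (15.202,-21.994) [heading=106, draw]
FD 14.5: (15.202,-21.994) -> (11.205,-8.056) [heading=106, draw]
RT 116: heading 106 -> 350
Final: pos=(11.205,-8.056), heading=350, 7 segment(s) drawn

Answer: 11.205 -8.056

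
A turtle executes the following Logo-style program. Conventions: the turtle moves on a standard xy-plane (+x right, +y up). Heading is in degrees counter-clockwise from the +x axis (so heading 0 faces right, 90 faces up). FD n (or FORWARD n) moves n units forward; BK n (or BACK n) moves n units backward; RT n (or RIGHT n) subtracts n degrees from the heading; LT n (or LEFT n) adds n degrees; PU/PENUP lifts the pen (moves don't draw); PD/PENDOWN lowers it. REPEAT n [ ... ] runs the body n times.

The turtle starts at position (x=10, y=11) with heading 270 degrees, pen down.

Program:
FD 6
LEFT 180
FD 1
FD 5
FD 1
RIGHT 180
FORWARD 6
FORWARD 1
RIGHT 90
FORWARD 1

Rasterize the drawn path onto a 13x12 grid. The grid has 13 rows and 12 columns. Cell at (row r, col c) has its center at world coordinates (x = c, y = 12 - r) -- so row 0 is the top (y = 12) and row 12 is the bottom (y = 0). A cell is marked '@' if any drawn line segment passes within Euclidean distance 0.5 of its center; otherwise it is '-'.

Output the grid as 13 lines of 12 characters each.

Answer: ----------@-
----------@-
----------@-
----------@-
----------@-
----------@-
----------@-
---------@@-
------------
------------
------------
------------
------------

Derivation:
Segment 0: (10,11) -> (10,5)
Segment 1: (10,5) -> (10,6)
Segment 2: (10,6) -> (10,11)
Segment 3: (10,11) -> (10,12)
Segment 4: (10,12) -> (10,6)
Segment 5: (10,6) -> (10,5)
Segment 6: (10,5) -> (9,5)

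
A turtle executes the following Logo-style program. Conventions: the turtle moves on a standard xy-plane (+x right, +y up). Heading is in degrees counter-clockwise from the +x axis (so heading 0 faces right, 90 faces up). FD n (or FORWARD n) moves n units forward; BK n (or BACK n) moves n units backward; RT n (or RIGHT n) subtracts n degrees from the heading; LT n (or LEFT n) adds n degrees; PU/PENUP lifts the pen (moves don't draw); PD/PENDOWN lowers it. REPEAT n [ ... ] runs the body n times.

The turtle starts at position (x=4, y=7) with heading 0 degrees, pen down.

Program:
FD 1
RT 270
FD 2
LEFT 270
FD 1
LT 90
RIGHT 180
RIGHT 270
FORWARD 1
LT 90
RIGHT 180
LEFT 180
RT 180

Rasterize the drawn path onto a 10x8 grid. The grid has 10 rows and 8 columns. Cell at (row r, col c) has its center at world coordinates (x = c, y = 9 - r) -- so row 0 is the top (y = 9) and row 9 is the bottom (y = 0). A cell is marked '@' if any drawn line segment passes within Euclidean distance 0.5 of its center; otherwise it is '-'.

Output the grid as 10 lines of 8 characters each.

Answer: -----@@@
-----@--
----@@--
--------
--------
--------
--------
--------
--------
--------

Derivation:
Segment 0: (4,7) -> (5,7)
Segment 1: (5,7) -> (5,9)
Segment 2: (5,9) -> (6,9)
Segment 3: (6,9) -> (7,9)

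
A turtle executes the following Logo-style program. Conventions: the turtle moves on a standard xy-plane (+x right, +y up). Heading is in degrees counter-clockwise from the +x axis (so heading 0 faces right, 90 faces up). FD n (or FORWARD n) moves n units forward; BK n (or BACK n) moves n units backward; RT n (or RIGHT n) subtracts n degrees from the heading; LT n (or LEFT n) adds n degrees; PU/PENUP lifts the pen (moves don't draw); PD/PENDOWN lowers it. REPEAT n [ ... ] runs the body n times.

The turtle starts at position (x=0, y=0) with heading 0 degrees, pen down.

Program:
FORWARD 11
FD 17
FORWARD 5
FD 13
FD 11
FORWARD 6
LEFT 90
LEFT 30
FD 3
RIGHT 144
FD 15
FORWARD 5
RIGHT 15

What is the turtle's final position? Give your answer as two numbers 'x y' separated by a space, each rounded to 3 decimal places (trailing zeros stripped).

Answer: 79.771 -5.537

Derivation:
Executing turtle program step by step:
Start: pos=(0,0), heading=0, pen down
FD 11: (0,0) -> (11,0) [heading=0, draw]
FD 17: (11,0) -> (28,0) [heading=0, draw]
FD 5: (28,0) -> (33,0) [heading=0, draw]
FD 13: (33,0) -> (46,0) [heading=0, draw]
FD 11: (46,0) -> (57,0) [heading=0, draw]
FD 6: (57,0) -> (63,0) [heading=0, draw]
LT 90: heading 0 -> 90
LT 30: heading 90 -> 120
FD 3: (63,0) -> (61.5,2.598) [heading=120, draw]
RT 144: heading 120 -> 336
FD 15: (61.5,2.598) -> (75.203,-3.503) [heading=336, draw]
FD 5: (75.203,-3.503) -> (79.771,-5.537) [heading=336, draw]
RT 15: heading 336 -> 321
Final: pos=(79.771,-5.537), heading=321, 9 segment(s) drawn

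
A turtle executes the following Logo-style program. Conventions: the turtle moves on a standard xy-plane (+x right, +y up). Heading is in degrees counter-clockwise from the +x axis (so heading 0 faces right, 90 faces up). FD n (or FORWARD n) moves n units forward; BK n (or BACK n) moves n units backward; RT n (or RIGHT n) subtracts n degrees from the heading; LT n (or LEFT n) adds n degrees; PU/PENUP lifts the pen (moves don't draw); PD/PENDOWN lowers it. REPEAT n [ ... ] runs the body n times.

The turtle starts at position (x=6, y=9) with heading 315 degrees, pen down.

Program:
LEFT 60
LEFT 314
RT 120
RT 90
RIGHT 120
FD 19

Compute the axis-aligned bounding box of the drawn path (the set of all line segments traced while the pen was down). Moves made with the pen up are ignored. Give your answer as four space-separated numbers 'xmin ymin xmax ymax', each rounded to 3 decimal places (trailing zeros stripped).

Answer: 6 8.668 24.997 9

Derivation:
Executing turtle program step by step:
Start: pos=(6,9), heading=315, pen down
LT 60: heading 315 -> 15
LT 314: heading 15 -> 329
RT 120: heading 329 -> 209
RT 90: heading 209 -> 119
RT 120: heading 119 -> 359
FD 19: (6,9) -> (24.997,8.668) [heading=359, draw]
Final: pos=(24.997,8.668), heading=359, 1 segment(s) drawn

Segment endpoints: x in {6, 24.997}, y in {8.668, 9}
xmin=6, ymin=8.668, xmax=24.997, ymax=9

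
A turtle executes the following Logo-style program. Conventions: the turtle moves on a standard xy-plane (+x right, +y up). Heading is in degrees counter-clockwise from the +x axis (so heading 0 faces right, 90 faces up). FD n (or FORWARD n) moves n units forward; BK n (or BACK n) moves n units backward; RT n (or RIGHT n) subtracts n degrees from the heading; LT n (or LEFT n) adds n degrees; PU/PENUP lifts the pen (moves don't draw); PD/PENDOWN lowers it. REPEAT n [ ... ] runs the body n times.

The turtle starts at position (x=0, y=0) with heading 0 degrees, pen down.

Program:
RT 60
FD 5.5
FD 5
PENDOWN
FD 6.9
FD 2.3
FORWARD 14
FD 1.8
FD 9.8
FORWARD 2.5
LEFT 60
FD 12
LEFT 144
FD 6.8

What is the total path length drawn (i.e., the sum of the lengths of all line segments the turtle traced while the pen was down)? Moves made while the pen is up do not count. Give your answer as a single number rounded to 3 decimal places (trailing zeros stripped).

Executing turtle program step by step:
Start: pos=(0,0), heading=0, pen down
RT 60: heading 0 -> 300
FD 5.5: (0,0) -> (2.75,-4.763) [heading=300, draw]
FD 5: (2.75,-4.763) -> (5.25,-9.093) [heading=300, draw]
PD: pen down
FD 6.9: (5.25,-9.093) -> (8.7,-15.069) [heading=300, draw]
FD 2.3: (8.7,-15.069) -> (9.85,-17.061) [heading=300, draw]
FD 14: (9.85,-17.061) -> (16.85,-29.185) [heading=300, draw]
FD 1.8: (16.85,-29.185) -> (17.75,-30.744) [heading=300, draw]
FD 9.8: (17.75,-30.744) -> (22.65,-39.231) [heading=300, draw]
FD 2.5: (22.65,-39.231) -> (23.9,-41.396) [heading=300, draw]
LT 60: heading 300 -> 0
FD 12: (23.9,-41.396) -> (35.9,-41.396) [heading=0, draw]
LT 144: heading 0 -> 144
FD 6.8: (35.9,-41.396) -> (30.399,-37.399) [heading=144, draw]
Final: pos=(30.399,-37.399), heading=144, 10 segment(s) drawn

Segment lengths:
  seg 1: (0,0) -> (2.75,-4.763), length = 5.5
  seg 2: (2.75,-4.763) -> (5.25,-9.093), length = 5
  seg 3: (5.25,-9.093) -> (8.7,-15.069), length = 6.9
  seg 4: (8.7,-15.069) -> (9.85,-17.061), length = 2.3
  seg 5: (9.85,-17.061) -> (16.85,-29.185), length = 14
  seg 6: (16.85,-29.185) -> (17.75,-30.744), length = 1.8
  seg 7: (17.75,-30.744) -> (22.65,-39.231), length = 9.8
  seg 8: (22.65,-39.231) -> (23.9,-41.396), length = 2.5
  seg 9: (23.9,-41.396) -> (35.9,-41.396), length = 12
  seg 10: (35.9,-41.396) -> (30.399,-37.399), length = 6.8
Total = 66.6

Answer: 66.6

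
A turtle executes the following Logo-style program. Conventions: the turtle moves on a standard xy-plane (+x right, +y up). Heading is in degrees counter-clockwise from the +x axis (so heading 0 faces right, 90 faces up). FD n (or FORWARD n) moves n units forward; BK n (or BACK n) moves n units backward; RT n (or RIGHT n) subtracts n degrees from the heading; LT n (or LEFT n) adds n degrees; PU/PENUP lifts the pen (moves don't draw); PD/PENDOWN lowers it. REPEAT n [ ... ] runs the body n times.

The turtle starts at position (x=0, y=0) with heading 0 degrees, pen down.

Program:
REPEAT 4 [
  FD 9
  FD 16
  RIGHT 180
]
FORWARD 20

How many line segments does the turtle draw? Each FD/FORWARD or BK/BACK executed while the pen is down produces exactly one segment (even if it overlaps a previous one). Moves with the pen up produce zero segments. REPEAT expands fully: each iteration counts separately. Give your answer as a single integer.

Executing turtle program step by step:
Start: pos=(0,0), heading=0, pen down
REPEAT 4 [
  -- iteration 1/4 --
  FD 9: (0,0) -> (9,0) [heading=0, draw]
  FD 16: (9,0) -> (25,0) [heading=0, draw]
  RT 180: heading 0 -> 180
  -- iteration 2/4 --
  FD 9: (25,0) -> (16,0) [heading=180, draw]
  FD 16: (16,0) -> (0,0) [heading=180, draw]
  RT 180: heading 180 -> 0
  -- iteration 3/4 --
  FD 9: (0,0) -> (9,0) [heading=0, draw]
  FD 16: (9,0) -> (25,0) [heading=0, draw]
  RT 180: heading 0 -> 180
  -- iteration 4/4 --
  FD 9: (25,0) -> (16,0) [heading=180, draw]
  FD 16: (16,0) -> (0,0) [heading=180, draw]
  RT 180: heading 180 -> 0
]
FD 20: (0,0) -> (20,0) [heading=0, draw]
Final: pos=(20,0), heading=0, 9 segment(s) drawn
Segments drawn: 9

Answer: 9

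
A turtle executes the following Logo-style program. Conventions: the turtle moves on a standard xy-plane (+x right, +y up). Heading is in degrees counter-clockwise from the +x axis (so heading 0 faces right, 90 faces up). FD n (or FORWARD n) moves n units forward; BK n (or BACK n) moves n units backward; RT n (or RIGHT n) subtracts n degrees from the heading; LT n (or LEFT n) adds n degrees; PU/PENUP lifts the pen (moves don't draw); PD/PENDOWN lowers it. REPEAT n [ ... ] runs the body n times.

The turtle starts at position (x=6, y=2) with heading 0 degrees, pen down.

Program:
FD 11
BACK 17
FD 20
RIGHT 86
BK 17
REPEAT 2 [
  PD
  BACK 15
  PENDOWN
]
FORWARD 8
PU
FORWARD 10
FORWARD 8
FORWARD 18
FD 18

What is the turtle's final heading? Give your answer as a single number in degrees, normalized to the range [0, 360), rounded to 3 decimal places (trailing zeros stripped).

Answer: 274

Derivation:
Executing turtle program step by step:
Start: pos=(6,2), heading=0, pen down
FD 11: (6,2) -> (17,2) [heading=0, draw]
BK 17: (17,2) -> (0,2) [heading=0, draw]
FD 20: (0,2) -> (20,2) [heading=0, draw]
RT 86: heading 0 -> 274
BK 17: (20,2) -> (18.814,18.959) [heading=274, draw]
REPEAT 2 [
  -- iteration 1/2 --
  PD: pen down
  BK 15: (18.814,18.959) -> (17.768,33.922) [heading=274, draw]
  PD: pen down
  -- iteration 2/2 --
  PD: pen down
  BK 15: (17.768,33.922) -> (16.721,48.886) [heading=274, draw]
  PD: pen down
]
FD 8: (16.721,48.886) -> (17.279,40.905) [heading=274, draw]
PU: pen up
FD 10: (17.279,40.905) -> (17.977,30.929) [heading=274, move]
FD 8: (17.977,30.929) -> (18.535,22.949) [heading=274, move]
FD 18: (18.535,22.949) -> (19.791,4.993) [heading=274, move]
FD 18: (19.791,4.993) -> (21.046,-12.963) [heading=274, move]
Final: pos=(21.046,-12.963), heading=274, 7 segment(s) drawn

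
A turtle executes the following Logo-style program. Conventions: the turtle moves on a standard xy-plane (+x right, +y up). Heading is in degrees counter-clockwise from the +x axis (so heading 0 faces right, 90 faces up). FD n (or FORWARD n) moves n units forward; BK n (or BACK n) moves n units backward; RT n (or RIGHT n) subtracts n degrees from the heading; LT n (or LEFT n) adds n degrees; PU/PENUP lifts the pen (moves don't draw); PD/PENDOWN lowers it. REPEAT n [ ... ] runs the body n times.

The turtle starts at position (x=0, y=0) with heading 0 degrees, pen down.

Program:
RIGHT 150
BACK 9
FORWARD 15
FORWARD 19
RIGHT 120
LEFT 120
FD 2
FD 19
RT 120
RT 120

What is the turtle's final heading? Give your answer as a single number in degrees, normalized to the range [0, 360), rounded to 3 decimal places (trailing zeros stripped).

Executing turtle program step by step:
Start: pos=(0,0), heading=0, pen down
RT 150: heading 0 -> 210
BK 9: (0,0) -> (7.794,4.5) [heading=210, draw]
FD 15: (7.794,4.5) -> (-5.196,-3) [heading=210, draw]
FD 19: (-5.196,-3) -> (-21.651,-12.5) [heading=210, draw]
RT 120: heading 210 -> 90
LT 120: heading 90 -> 210
FD 2: (-21.651,-12.5) -> (-23.383,-13.5) [heading=210, draw]
FD 19: (-23.383,-13.5) -> (-39.837,-23) [heading=210, draw]
RT 120: heading 210 -> 90
RT 120: heading 90 -> 330
Final: pos=(-39.837,-23), heading=330, 5 segment(s) drawn

Answer: 330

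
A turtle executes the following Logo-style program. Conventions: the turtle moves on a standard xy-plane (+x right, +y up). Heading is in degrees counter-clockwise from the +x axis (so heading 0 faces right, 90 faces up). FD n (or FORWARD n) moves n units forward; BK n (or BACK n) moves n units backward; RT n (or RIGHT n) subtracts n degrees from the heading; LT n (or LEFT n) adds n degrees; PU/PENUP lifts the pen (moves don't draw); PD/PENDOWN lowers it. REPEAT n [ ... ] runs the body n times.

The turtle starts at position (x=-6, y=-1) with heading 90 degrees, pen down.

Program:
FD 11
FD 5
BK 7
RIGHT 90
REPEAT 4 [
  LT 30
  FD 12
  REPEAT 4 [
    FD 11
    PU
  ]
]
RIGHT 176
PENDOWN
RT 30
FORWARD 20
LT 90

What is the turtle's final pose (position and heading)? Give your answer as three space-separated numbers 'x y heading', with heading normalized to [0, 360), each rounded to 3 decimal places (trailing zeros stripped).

Answer: 43.893 169.044 4

Derivation:
Executing turtle program step by step:
Start: pos=(-6,-1), heading=90, pen down
FD 11: (-6,-1) -> (-6,10) [heading=90, draw]
FD 5: (-6,10) -> (-6,15) [heading=90, draw]
BK 7: (-6,15) -> (-6,8) [heading=90, draw]
RT 90: heading 90 -> 0
REPEAT 4 [
  -- iteration 1/4 --
  LT 30: heading 0 -> 30
  FD 12: (-6,8) -> (4.392,14) [heading=30, draw]
  REPEAT 4 [
    -- iteration 1/4 --
    FD 11: (4.392,14) -> (13.919,19.5) [heading=30, draw]
    PU: pen up
    -- iteration 2/4 --
    FD 11: (13.919,19.5) -> (23.445,25) [heading=30, move]
    PU: pen up
    -- iteration 3/4 --
    FD 11: (23.445,25) -> (32.971,30.5) [heading=30, move]
    PU: pen up
    -- iteration 4/4 --
    FD 11: (32.971,30.5) -> (42.497,36) [heading=30, move]
    PU: pen up
  ]
  -- iteration 2/4 --
  LT 30: heading 30 -> 60
  FD 12: (42.497,36) -> (48.497,46.392) [heading=60, move]
  REPEAT 4 [
    -- iteration 1/4 --
    FD 11: (48.497,46.392) -> (53.997,55.919) [heading=60, move]
    PU: pen up
    -- iteration 2/4 --
    FD 11: (53.997,55.919) -> (59.497,65.445) [heading=60, move]
    PU: pen up
    -- iteration 3/4 --
    FD 11: (59.497,65.445) -> (64.997,74.971) [heading=60, move]
    PU: pen up
    -- iteration 4/4 --
    FD 11: (64.997,74.971) -> (70.497,84.497) [heading=60, move]
    PU: pen up
  ]
  -- iteration 3/4 --
  LT 30: heading 60 -> 90
  FD 12: (70.497,84.497) -> (70.497,96.497) [heading=90, move]
  REPEAT 4 [
    -- iteration 1/4 --
    FD 11: (70.497,96.497) -> (70.497,107.497) [heading=90, move]
    PU: pen up
    -- iteration 2/4 --
    FD 11: (70.497,107.497) -> (70.497,118.497) [heading=90, move]
    PU: pen up
    -- iteration 3/4 --
    FD 11: (70.497,118.497) -> (70.497,129.497) [heading=90, move]
    PU: pen up
    -- iteration 4/4 --
    FD 11: (70.497,129.497) -> (70.497,140.497) [heading=90, move]
    PU: pen up
  ]
  -- iteration 4/4 --
  LT 30: heading 90 -> 120
  FD 12: (70.497,140.497) -> (64.497,150.89) [heading=120, move]
  REPEAT 4 [
    -- iteration 1/4 --
    FD 11: (64.497,150.89) -> (58.997,160.416) [heading=120, move]
    PU: pen up
    -- iteration 2/4 --
    FD 11: (58.997,160.416) -> (53.497,169.942) [heading=120, move]
    PU: pen up
    -- iteration 3/4 --
    FD 11: (53.497,169.942) -> (47.997,179.469) [heading=120, move]
    PU: pen up
    -- iteration 4/4 --
    FD 11: (47.997,179.469) -> (42.497,188.995) [heading=120, move]
    PU: pen up
  ]
]
RT 176: heading 120 -> 304
PD: pen down
RT 30: heading 304 -> 274
FD 20: (42.497,188.995) -> (43.893,169.044) [heading=274, draw]
LT 90: heading 274 -> 4
Final: pos=(43.893,169.044), heading=4, 6 segment(s) drawn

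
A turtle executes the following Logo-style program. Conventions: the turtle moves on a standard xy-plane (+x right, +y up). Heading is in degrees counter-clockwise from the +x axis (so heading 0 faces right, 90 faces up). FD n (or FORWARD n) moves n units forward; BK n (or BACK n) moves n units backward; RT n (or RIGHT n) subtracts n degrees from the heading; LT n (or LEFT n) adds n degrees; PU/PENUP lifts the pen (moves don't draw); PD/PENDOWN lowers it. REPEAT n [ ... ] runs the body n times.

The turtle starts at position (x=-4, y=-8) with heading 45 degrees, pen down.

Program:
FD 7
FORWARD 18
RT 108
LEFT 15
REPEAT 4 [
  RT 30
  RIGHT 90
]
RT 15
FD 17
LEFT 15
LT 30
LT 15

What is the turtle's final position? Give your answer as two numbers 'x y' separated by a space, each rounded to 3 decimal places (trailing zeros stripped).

Answer: -3.299 10.567

Derivation:
Executing turtle program step by step:
Start: pos=(-4,-8), heading=45, pen down
FD 7: (-4,-8) -> (0.95,-3.05) [heading=45, draw]
FD 18: (0.95,-3.05) -> (13.678,9.678) [heading=45, draw]
RT 108: heading 45 -> 297
LT 15: heading 297 -> 312
REPEAT 4 [
  -- iteration 1/4 --
  RT 30: heading 312 -> 282
  RT 90: heading 282 -> 192
  -- iteration 2/4 --
  RT 30: heading 192 -> 162
  RT 90: heading 162 -> 72
  -- iteration 3/4 --
  RT 30: heading 72 -> 42
  RT 90: heading 42 -> 312
  -- iteration 4/4 --
  RT 30: heading 312 -> 282
  RT 90: heading 282 -> 192
]
RT 15: heading 192 -> 177
FD 17: (13.678,9.678) -> (-3.299,10.567) [heading=177, draw]
LT 15: heading 177 -> 192
LT 30: heading 192 -> 222
LT 15: heading 222 -> 237
Final: pos=(-3.299,10.567), heading=237, 3 segment(s) drawn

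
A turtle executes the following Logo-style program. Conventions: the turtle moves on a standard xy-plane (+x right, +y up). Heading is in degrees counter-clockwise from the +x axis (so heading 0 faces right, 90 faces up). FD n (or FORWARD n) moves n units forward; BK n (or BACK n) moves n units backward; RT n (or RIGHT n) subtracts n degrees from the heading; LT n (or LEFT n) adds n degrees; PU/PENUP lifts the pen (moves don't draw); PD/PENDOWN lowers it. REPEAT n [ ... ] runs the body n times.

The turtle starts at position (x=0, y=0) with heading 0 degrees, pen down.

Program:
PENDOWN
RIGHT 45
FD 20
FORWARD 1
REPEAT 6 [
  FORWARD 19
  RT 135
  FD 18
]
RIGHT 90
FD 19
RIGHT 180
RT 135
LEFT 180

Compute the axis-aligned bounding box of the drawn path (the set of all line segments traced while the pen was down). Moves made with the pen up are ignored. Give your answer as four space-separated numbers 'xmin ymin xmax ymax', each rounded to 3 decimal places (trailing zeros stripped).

Answer: -8.716 -39.121 28.284 0

Derivation:
Executing turtle program step by step:
Start: pos=(0,0), heading=0, pen down
PD: pen down
RT 45: heading 0 -> 315
FD 20: (0,0) -> (14.142,-14.142) [heading=315, draw]
FD 1: (14.142,-14.142) -> (14.849,-14.849) [heading=315, draw]
REPEAT 6 [
  -- iteration 1/6 --
  FD 19: (14.849,-14.849) -> (28.284,-28.284) [heading=315, draw]
  RT 135: heading 315 -> 180
  FD 18: (28.284,-28.284) -> (10.284,-28.284) [heading=180, draw]
  -- iteration 2/6 --
  FD 19: (10.284,-28.284) -> (-8.716,-28.284) [heading=180, draw]
  RT 135: heading 180 -> 45
  FD 18: (-8.716,-28.284) -> (4.012,-15.556) [heading=45, draw]
  -- iteration 3/6 --
  FD 19: (4.012,-15.556) -> (17.447,-2.121) [heading=45, draw]
  RT 135: heading 45 -> 270
  FD 18: (17.447,-2.121) -> (17.447,-20.121) [heading=270, draw]
  -- iteration 4/6 --
  FD 19: (17.447,-20.121) -> (17.447,-39.121) [heading=270, draw]
  RT 135: heading 270 -> 135
  FD 18: (17.447,-39.121) -> (4.719,-26.393) [heading=135, draw]
  -- iteration 5/6 --
  FD 19: (4.719,-26.393) -> (-8.716,-12.958) [heading=135, draw]
  RT 135: heading 135 -> 0
  FD 18: (-8.716,-12.958) -> (9.284,-12.958) [heading=0, draw]
  -- iteration 6/6 --
  FD 19: (9.284,-12.958) -> (28.284,-12.958) [heading=0, draw]
  RT 135: heading 0 -> 225
  FD 18: (28.284,-12.958) -> (15.556,-25.686) [heading=225, draw]
]
RT 90: heading 225 -> 135
FD 19: (15.556,-25.686) -> (2.121,-12.251) [heading=135, draw]
RT 180: heading 135 -> 315
RT 135: heading 315 -> 180
LT 180: heading 180 -> 0
Final: pos=(2.121,-12.251), heading=0, 15 segment(s) drawn

Segment endpoints: x in {-8.716, -8.716, 0, 2.121, 4.012, 4.719, 9.284, 10.284, 14.142, 14.849, 15.556, 17.447, 17.447, 17.447, 28.284, 28.284}, y in {-39.121, -28.284, -28.284, -28.284, -26.393, -25.686, -20.121, -15.556, -14.849, -14.142, -12.958, -12.958, -12.958, -12.251, -2.121, 0}
xmin=-8.716, ymin=-39.121, xmax=28.284, ymax=0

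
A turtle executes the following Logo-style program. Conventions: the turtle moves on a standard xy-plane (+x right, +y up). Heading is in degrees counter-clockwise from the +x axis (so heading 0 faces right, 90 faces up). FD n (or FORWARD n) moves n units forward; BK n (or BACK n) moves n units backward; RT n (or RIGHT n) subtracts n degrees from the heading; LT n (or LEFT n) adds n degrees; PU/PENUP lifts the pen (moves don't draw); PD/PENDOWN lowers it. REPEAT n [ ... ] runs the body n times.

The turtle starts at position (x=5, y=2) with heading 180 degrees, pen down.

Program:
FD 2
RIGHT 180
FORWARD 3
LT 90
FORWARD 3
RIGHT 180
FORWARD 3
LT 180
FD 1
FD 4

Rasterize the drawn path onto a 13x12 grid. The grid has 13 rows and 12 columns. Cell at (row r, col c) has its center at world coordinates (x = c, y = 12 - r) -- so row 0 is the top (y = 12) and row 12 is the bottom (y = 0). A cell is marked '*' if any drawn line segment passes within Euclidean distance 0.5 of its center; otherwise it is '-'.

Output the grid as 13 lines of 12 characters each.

Segment 0: (5,2) -> (3,2)
Segment 1: (3,2) -> (6,2)
Segment 2: (6,2) -> (6,5)
Segment 3: (6,5) -> (6,2)
Segment 4: (6,2) -> (6,3)
Segment 5: (6,3) -> (6,7)

Answer: ------------
------------
------------
------------
------------
------*-----
------*-----
------*-----
------*-----
------*-----
---****-----
------------
------------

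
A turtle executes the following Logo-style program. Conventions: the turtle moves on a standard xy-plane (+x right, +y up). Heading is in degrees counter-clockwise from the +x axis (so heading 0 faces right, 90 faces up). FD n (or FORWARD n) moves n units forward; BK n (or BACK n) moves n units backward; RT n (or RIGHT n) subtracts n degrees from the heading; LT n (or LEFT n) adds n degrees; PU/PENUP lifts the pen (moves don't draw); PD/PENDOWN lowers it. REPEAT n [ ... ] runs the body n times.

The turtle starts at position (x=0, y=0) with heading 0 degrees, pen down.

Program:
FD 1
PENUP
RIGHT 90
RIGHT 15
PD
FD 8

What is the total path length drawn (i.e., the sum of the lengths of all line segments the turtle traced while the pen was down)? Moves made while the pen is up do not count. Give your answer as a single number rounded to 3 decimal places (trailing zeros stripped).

Executing turtle program step by step:
Start: pos=(0,0), heading=0, pen down
FD 1: (0,0) -> (1,0) [heading=0, draw]
PU: pen up
RT 90: heading 0 -> 270
RT 15: heading 270 -> 255
PD: pen down
FD 8: (1,0) -> (-1.071,-7.727) [heading=255, draw]
Final: pos=(-1.071,-7.727), heading=255, 2 segment(s) drawn

Segment lengths:
  seg 1: (0,0) -> (1,0), length = 1
  seg 2: (1,0) -> (-1.071,-7.727), length = 8
Total = 9

Answer: 9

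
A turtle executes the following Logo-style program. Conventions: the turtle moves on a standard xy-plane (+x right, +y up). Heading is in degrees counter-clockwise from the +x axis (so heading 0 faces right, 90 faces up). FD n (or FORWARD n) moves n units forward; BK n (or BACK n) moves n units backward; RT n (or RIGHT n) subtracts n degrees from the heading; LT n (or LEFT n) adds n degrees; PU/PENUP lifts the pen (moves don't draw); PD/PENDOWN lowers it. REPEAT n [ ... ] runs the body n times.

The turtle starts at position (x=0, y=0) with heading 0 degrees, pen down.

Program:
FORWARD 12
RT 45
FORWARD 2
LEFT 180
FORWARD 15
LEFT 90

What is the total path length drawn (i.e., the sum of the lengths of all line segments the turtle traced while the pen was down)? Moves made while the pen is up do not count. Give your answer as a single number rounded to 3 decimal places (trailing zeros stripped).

Answer: 29

Derivation:
Executing turtle program step by step:
Start: pos=(0,0), heading=0, pen down
FD 12: (0,0) -> (12,0) [heading=0, draw]
RT 45: heading 0 -> 315
FD 2: (12,0) -> (13.414,-1.414) [heading=315, draw]
LT 180: heading 315 -> 135
FD 15: (13.414,-1.414) -> (2.808,9.192) [heading=135, draw]
LT 90: heading 135 -> 225
Final: pos=(2.808,9.192), heading=225, 3 segment(s) drawn

Segment lengths:
  seg 1: (0,0) -> (12,0), length = 12
  seg 2: (12,0) -> (13.414,-1.414), length = 2
  seg 3: (13.414,-1.414) -> (2.808,9.192), length = 15
Total = 29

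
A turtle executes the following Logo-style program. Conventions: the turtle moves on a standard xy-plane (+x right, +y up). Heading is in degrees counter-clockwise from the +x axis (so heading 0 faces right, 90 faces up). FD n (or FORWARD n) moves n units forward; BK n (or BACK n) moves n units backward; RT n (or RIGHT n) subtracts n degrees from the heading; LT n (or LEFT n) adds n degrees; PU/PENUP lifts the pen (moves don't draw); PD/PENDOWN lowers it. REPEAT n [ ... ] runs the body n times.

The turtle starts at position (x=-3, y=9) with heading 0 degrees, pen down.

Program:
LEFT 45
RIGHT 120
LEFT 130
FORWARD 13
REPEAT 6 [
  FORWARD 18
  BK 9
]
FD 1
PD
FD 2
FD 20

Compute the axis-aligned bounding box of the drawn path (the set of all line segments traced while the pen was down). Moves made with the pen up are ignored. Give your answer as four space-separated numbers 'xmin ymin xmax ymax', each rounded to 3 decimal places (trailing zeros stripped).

Answer: -3 9 48.622 82.724

Derivation:
Executing turtle program step by step:
Start: pos=(-3,9), heading=0, pen down
LT 45: heading 0 -> 45
RT 120: heading 45 -> 285
LT 130: heading 285 -> 55
FD 13: (-3,9) -> (4.456,19.649) [heading=55, draw]
REPEAT 6 [
  -- iteration 1/6 --
  FD 18: (4.456,19.649) -> (14.781,34.394) [heading=55, draw]
  BK 9: (14.781,34.394) -> (9.619,27.021) [heading=55, draw]
  -- iteration 2/6 --
  FD 18: (9.619,27.021) -> (19.943,41.766) [heading=55, draw]
  BK 9: (19.943,41.766) -> (14.781,34.394) [heading=55, draw]
  -- iteration 3/6 --
  FD 18: (14.781,34.394) -> (25.105,49.138) [heading=55, draw]
  BK 9: (25.105,49.138) -> (19.943,41.766) [heading=55, draw]
  -- iteration 4/6 --
  FD 18: (19.943,41.766) -> (30.267,56.511) [heading=55, draw]
  BK 9: (30.267,56.511) -> (25.105,49.138) [heading=55, draw]
  -- iteration 5/6 --
  FD 18: (25.105,49.138) -> (35.43,63.883) [heading=55, draw]
  BK 9: (35.43,63.883) -> (30.267,56.511) [heading=55, draw]
  -- iteration 6/6 --
  FD 18: (30.267,56.511) -> (40.592,71.256) [heading=55, draw]
  BK 9: (40.592,71.256) -> (35.43,63.883) [heading=55, draw]
]
FD 1: (35.43,63.883) -> (36.003,64.702) [heading=55, draw]
PD: pen down
FD 2: (36.003,64.702) -> (37.15,66.341) [heading=55, draw]
FD 20: (37.15,66.341) -> (48.622,82.724) [heading=55, draw]
Final: pos=(48.622,82.724), heading=55, 16 segment(s) drawn

Segment endpoints: x in {-3, 4.456, 9.619, 14.781, 19.943, 25.105, 30.267, 30.267, 35.43, 36.003, 37.15, 40.592, 48.622}, y in {9, 19.649, 27.021, 34.394, 41.766, 49.138, 56.511, 63.883, 64.702, 66.341, 71.256, 82.724}
xmin=-3, ymin=9, xmax=48.622, ymax=82.724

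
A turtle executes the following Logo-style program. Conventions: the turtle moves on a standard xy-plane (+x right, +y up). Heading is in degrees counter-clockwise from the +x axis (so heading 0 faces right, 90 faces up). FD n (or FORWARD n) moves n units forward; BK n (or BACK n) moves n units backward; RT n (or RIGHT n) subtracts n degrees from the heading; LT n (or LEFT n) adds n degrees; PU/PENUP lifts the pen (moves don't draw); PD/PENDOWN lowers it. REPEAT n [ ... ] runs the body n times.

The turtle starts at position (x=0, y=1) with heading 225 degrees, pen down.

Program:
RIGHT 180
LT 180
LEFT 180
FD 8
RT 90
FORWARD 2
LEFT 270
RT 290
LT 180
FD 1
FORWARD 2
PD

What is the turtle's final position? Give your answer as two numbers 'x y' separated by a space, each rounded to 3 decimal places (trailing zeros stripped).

Executing turtle program step by step:
Start: pos=(0,1), heading=225, pen down
RT 180: heading 225 -> 45
LT 180: heading 45 -> 225
LT 180: heading 225 -> 45
FD 8: (0,1) -> (5.657,6.657) [heading=45, draw]
RT 90: heading 45 -> 315
FD 2: (5.657,6.657) -> (7.071,5.243) [heading=315, draw]
LT 270: heading 315 -> 225
RT 290: heading 225 -> 295
LT 180: heading 295 -> 115
FD 1: (7.071,5.243) -> (6.648,6.149) [heading=115, draw]
FD 2: (6.648,6.149) -> (5.803,7.962) [heading=115, draw]
PD: pen down
Final: pos=(5.803,7.962), heading=115, 4 segment(s) drawn

Answer: 5.803 7.962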